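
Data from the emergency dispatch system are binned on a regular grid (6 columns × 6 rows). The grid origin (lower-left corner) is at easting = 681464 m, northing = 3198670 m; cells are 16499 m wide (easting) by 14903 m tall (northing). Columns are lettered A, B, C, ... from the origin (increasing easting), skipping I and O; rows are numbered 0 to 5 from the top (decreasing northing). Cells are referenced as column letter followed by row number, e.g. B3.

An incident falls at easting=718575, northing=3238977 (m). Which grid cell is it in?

C3

Column index: ⌊(718575 − 681464) / 16499⌋ = ⌊2.249⌋ = 2 → column C
Row offset from origin: ⌊(3238977 − 3198670) / 14903⌋ = ⌊2.705⌋ = 2 → row 3 (counted from top)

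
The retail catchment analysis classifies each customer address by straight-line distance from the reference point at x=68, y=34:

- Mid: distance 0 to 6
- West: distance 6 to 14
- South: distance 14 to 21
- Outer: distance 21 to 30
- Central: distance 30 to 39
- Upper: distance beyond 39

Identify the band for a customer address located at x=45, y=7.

Distance = √((45−68)² + (7−34)²) = √(529.000 + 729.000) = 35.468.
30 ≤ 35.468 < 39 → Central.

Central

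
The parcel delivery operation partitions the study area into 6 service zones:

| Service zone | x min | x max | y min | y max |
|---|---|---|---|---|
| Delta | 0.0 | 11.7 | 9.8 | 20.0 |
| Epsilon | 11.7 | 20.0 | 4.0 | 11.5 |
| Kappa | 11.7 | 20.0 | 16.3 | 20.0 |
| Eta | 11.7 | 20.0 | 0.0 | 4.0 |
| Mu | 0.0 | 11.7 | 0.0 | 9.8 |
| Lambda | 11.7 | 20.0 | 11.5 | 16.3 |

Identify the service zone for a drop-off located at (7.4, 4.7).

Mu

The point has x = 7.4 and y = 4.7.
Only Mu satisfies 0.0 ≤ x ≤ 11.7 and 0.0 ≤ y ≤ 9.8.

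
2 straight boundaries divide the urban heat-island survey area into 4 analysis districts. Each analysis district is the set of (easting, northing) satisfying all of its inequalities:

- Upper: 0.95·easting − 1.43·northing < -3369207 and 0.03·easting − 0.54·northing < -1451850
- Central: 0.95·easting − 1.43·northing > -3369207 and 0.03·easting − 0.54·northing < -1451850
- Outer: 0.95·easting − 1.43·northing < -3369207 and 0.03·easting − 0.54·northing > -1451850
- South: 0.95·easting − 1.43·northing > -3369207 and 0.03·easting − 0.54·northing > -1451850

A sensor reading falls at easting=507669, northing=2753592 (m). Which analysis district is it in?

Upper

0.95·507669 − 1.43·2753592 = -3455351.010, which is < -3369207
0.03·507669 − 0.54·2753592 = -1471709.610, which is < -1451850
This sign pattern matches Upper.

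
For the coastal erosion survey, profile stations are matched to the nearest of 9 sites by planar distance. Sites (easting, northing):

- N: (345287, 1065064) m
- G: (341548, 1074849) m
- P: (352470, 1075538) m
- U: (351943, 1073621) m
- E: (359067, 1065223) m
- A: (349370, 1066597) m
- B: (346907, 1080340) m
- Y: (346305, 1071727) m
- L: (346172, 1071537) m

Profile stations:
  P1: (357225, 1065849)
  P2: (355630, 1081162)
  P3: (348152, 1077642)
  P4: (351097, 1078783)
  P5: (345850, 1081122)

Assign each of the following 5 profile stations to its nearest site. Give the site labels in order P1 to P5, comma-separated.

E, P, B, P, B

P1 → E (d²=3784840.00)
P2 → P (d²=41614976.00)
P3 → B (d²=8829229.00)
P4 → P (d²=12415154.00)
P5 → B (d²=1728773.00)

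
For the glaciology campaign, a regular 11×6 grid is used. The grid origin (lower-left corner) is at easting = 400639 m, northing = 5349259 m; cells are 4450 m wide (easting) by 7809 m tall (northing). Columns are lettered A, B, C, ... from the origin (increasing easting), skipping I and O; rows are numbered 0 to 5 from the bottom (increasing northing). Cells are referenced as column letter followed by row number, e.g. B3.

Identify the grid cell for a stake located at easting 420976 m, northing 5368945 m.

E2

Column index: ⌊(420976 − 400639) / 4450⌋ = ⌊4.570⌋ = 4 → column E
Row offset from origin: ⌊(5368945 − 5349259) / 7809⌋ = ⌊2.521⌋ = 2 → row 2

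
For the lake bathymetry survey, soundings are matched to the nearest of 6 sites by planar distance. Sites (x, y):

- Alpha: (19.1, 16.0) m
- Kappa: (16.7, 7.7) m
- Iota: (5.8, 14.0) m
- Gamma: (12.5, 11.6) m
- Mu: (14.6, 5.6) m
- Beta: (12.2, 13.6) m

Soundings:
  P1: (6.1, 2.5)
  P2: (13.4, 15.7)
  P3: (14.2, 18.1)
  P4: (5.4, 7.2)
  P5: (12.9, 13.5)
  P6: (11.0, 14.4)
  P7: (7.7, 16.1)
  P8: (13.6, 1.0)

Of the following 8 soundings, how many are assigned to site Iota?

2

P1 → Mu
P2 → Beta
P3 → Beta
P4 → Iota
P5 → Beta
P6 → Beta
P7 → Iota
P8 → Mu
2 of the 8 go to Iota.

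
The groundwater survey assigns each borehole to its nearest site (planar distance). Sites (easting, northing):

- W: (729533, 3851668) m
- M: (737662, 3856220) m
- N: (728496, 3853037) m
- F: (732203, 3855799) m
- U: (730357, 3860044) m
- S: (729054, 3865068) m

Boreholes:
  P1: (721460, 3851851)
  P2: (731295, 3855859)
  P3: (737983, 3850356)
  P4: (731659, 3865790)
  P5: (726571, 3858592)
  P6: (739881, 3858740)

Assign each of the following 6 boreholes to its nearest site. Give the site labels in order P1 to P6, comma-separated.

P1 → N (d²=50911892.00)
P2 → F (d²=828064.00)
P3 → M (d²=34489537.00)
P4 → S (d²=7307309.00)
P5 → U (d²=16442100.00)
P6 → M (d²=11274361.00)

N, F, M, S, U, M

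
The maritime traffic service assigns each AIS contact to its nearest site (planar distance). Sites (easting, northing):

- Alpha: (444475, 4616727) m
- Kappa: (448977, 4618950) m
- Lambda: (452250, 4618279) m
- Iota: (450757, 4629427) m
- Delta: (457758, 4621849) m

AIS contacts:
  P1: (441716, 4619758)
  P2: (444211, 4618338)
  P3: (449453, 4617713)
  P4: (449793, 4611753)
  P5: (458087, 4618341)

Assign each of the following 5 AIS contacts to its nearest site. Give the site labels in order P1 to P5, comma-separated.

Alpha, Alpha, Kappa, Lambda, Delta

P1 → Alpha (d²=16799042.00)
P2 → Alpha (d²=2665017.00)
P3 → Kappa (d²=1756745.00)
P4 → Lambda (d²=48625525.00)
P5 → Delta (d²=12414305.00)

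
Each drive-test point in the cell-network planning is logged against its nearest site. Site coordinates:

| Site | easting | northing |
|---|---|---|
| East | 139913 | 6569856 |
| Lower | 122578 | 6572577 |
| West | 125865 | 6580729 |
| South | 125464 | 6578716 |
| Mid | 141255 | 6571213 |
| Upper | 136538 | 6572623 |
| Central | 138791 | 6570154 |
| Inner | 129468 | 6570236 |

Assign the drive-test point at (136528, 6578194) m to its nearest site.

Upper

Squared distances to each site:
East: 80980469.000; Lower: 226153189.000; West: 120125794.000; South: 122684580.000; Mid: 71078890.000; Upper: 31036141.000; Central: 69762769.000; Inner: 113173364.000.
Minimum at Upper.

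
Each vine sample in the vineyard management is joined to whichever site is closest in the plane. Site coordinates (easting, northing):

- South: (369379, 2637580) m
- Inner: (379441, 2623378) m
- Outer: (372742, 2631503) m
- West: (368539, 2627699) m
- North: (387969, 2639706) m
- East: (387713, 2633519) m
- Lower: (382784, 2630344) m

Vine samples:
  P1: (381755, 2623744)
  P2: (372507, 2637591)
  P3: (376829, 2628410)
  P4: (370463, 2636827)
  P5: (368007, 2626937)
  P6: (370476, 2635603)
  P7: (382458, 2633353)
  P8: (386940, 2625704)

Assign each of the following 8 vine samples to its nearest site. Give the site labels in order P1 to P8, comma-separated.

Inner, South, Outer, South, West, South, Lower, Lower

P1 → Inner (d²=5488552.00)
P2 → South (d²=9784505.00)
P3 → Outer (d²=26270218.00)
P4 → South (d²=1742065.00)
P5 → West (d²=863668.00)
P6 → South (d²=5111938.00)
P7 → Lower (d²=9160357.00)
P8 → Lower (d²=38801936.00)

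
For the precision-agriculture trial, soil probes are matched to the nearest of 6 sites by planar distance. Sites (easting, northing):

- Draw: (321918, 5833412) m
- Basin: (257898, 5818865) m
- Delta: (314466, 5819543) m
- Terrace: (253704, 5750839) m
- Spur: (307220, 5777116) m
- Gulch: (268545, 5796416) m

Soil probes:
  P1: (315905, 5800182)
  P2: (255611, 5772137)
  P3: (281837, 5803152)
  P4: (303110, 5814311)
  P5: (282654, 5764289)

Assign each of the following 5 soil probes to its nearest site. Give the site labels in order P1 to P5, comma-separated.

Delta, Terrace, Gulch, Delta, Spur

P1 → Delta (d²=376919042.00)
P2 → Terrace (d²=457241453.00)
P3 → Gulch (d²=222050960.00)
P4 → Delta (d²=156332560.00)
P5 → Spur (d²=768020285.00)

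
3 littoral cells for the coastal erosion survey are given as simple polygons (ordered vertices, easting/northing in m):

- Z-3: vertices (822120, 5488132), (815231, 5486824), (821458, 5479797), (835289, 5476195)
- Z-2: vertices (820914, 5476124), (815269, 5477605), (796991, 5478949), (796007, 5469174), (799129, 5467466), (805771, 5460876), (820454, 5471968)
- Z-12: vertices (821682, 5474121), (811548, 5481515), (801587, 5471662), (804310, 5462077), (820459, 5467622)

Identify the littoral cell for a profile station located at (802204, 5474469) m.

Z-2

Cast a ray rightward from (802204, 5474469). For each polygon, the edges (by vertex number in listed order) whose endpoints lie on opposite sides of northing = 5474469, where each meets that height, and whether that is right or left of the point:
Z-3: no edge straddles that height → 0 crossings.
Z-2: 3–4 at easting≈796540.0 (left), 7–1 at easting≈820730.8 (right) → 1 crossing.
Z-12: 1–2 at easting≈821205.0 (right), 2–3 at easting≈804424.8 (right) → 2 crossings.
Only Z-2 has an odd count, so the point is inside Z-2.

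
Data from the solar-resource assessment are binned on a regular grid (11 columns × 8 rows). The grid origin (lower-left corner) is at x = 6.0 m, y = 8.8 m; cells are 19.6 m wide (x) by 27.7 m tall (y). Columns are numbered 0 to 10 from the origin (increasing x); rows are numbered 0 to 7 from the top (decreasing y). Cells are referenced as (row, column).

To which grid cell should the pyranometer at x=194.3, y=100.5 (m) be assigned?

Column index: ⌊(194.3 − 6.0) / 19.6⌋ = ⌊9.607⌋ = 9
Row offset from origin: ⌊(100.5 − 8.8) / 27.7⌋ = ⌊3.310⌋ = 3 → row 4 (counted from top)

(4, 9)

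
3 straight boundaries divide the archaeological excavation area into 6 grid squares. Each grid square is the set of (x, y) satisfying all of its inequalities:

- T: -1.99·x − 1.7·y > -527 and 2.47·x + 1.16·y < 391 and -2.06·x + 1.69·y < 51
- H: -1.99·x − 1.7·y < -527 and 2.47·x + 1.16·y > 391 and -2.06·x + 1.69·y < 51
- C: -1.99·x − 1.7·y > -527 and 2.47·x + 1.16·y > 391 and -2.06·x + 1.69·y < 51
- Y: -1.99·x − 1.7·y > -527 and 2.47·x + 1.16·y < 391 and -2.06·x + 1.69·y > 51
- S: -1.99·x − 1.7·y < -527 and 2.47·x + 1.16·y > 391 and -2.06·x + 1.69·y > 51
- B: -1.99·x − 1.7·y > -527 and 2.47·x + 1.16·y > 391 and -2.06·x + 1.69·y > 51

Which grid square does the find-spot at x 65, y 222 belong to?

B

-1.99·65 − 1.7·222 = -506.750, which is > -527
2.47·65 + 1.16·222 = 418.070, which is > 391
-2.06·65 + 1.69·222 = 241.280, which is > 51
This sign pattern matches B.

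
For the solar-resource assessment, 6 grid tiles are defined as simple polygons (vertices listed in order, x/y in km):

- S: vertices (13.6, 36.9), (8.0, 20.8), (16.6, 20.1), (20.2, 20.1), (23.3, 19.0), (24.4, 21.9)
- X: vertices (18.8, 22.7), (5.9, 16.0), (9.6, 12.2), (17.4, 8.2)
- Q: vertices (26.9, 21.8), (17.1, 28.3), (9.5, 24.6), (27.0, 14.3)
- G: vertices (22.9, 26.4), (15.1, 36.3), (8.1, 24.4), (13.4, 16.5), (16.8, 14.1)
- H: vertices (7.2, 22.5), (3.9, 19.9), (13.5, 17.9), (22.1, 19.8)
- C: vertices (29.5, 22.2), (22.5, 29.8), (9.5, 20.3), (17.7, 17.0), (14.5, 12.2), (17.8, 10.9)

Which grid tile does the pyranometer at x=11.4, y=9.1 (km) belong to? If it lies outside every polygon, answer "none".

none

Cast a ray rightward from (11.4, 9.1). For each polygon, the edges (by vertex number in listed order) whose endpoints lie on opposite sides of y = 9.1, where each meets that height, and whether that is right or left of the point:
S: no edge straddles that height → 0 crossings.
X: 3–4 at x≈15.64 (right), 4–1 at x≈17.49 (right) → 2 crossings.
Q: no edge straddles that height → 0 crossings.
G: no edge straddles that height → 0 crossings.
H: no edge straddles that height → 0 crossings.
C: no edge straddles that height → 0 crossings.
All counts are even, so the point lies outside every listed polygon.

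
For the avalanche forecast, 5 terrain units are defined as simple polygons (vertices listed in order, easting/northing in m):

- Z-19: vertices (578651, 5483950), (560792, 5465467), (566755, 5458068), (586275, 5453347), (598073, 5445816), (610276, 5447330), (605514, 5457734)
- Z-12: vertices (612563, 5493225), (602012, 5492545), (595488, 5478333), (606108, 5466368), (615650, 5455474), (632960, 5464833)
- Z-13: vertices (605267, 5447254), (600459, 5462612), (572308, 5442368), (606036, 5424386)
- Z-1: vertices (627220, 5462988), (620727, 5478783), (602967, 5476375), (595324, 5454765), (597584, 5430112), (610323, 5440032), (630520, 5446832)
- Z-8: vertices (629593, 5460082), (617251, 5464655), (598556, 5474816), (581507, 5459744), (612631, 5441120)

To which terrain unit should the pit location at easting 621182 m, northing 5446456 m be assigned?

Z-1

Cast a ray rightward from (621182, 5446456). For each polygon, the edges (by vertex number in listed order) whose endpoints lie on opposite sides of northing = 5446456, where each meets that height, and whether that is right or left of the point:
Z-19: 4–5 at easting≈597070.4 (left), 5–6 at easting≈603231.5 (left) → 0 crossings.
Z-12: no edge straddles that height → 0 crossings.
Z-13: 2–3 at easting≈577992.7 (left), 4–1 at easting≈605293.8 (left) → 0 crossings.
Z-1: 4–5 at easting≈596085.7 (left), 6–7 at easting≈629403.2 (right) → 1 crossing.
Z-8: 4–5 at easting≈603713.6 (left), 5–1 at easting≈617404.2 (left) → 0 crossings.
Only Z-1 has an odd count, so the point is inside Z-1.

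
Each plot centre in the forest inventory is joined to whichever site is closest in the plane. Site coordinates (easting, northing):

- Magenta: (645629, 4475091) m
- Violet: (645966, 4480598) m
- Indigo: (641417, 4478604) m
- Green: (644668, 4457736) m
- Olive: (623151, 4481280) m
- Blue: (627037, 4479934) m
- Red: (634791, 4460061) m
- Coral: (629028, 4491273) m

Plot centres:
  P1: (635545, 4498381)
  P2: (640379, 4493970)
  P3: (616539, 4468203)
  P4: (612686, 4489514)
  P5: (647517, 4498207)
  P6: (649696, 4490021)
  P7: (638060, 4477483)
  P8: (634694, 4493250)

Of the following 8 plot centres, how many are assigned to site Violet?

2

P1 → Coral
P2 → Coral
P3 → Olive
P4 → Olive
P5 → Violet
P6 → Violet
P7 → Indigo
P8 → Coral
2 of the 8 go to Violet.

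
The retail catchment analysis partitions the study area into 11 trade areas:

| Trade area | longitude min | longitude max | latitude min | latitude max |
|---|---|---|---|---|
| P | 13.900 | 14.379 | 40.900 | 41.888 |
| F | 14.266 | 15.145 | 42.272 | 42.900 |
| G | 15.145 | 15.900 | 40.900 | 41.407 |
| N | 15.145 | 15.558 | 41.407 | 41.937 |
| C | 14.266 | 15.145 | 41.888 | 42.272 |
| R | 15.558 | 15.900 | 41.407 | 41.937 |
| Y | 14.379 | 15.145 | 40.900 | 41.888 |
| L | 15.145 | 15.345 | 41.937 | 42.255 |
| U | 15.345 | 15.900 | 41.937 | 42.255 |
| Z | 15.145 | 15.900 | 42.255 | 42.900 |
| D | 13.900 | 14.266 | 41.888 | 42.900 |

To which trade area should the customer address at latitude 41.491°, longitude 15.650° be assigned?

R

The point has longitude = 15.650 and latitude = 41.491.
Only R satisfies 15.558 ≤ longitude ≤ 15.900 and 41.407 ≤ latitude ≤ 41.937.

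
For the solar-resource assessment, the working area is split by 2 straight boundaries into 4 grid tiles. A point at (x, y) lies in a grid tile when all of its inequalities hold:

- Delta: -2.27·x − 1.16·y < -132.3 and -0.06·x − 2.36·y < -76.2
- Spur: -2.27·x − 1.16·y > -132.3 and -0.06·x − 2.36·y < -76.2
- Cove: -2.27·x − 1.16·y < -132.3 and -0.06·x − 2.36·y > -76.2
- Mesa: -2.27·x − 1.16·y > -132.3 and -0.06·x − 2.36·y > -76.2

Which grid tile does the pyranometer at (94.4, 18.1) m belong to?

-2.27·94.4 − 1.16·18.1 = -235.284, which is < -132.3
-0.06·94.4 − 2.36·18.1 = -48.380, which is > -76.2
This sign pattern matches Cove.

Cove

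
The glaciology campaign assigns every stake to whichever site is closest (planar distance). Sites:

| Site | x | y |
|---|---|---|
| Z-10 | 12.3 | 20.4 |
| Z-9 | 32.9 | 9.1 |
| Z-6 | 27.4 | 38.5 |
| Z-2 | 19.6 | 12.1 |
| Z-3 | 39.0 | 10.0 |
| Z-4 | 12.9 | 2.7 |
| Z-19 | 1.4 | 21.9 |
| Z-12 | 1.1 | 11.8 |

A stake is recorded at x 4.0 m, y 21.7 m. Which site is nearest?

Z-19

Squared distances to each site:
Z-10: 70.580; Z-9: 993.970; Z-6: 829.800; Z-2: 335.520; Z-3: 1361.890; Z-4: 440.210; Z-19: 6.800; Z-12: 106.420.
Minimum at Z-19.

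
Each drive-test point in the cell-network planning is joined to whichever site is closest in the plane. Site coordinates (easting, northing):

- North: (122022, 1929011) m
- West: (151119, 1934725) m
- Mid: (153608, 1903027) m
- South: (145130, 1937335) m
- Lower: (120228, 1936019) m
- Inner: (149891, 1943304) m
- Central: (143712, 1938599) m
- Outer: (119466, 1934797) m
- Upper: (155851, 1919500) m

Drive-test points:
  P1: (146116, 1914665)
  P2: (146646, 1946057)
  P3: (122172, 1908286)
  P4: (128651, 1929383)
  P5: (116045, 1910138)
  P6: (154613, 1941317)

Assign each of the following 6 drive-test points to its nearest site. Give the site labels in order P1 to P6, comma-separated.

Upper, Inner, North, North, North, Inner

P1 → Upper (d²=118147450.00)
P2 → Inner (d²=18109034.00)
P3 → North (d²=429548125.00)
P4 → North (d²=44082025.00)
P5 → North (d²=391914658.00)
P6 → Inner (d²=26245453.00)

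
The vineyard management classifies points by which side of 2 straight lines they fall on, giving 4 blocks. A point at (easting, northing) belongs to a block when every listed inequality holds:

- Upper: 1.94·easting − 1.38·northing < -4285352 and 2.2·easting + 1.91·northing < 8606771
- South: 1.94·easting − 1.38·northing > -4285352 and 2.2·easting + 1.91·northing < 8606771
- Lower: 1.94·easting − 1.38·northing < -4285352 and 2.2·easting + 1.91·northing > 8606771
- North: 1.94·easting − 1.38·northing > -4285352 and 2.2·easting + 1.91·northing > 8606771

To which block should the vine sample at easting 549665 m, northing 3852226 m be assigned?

1.94·549665 − 1.38·3852226 = -4249721.780, which is > -4285352
2.2·549665 + 1.91·3852226 = 8567014.660, which is < 8606771
This sign pattern matches South.

South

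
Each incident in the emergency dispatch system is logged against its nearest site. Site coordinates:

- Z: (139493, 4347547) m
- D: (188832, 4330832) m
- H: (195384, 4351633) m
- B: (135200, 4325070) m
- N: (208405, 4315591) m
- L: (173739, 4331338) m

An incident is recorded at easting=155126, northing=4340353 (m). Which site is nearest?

Squared distances to each site:
Z: 296144325.000; D: 1226743877.000; H: 1747944964.000; B: 630615565.000; N: 3451808485.000; L: 427713994.000.
Minimum at Z.

Z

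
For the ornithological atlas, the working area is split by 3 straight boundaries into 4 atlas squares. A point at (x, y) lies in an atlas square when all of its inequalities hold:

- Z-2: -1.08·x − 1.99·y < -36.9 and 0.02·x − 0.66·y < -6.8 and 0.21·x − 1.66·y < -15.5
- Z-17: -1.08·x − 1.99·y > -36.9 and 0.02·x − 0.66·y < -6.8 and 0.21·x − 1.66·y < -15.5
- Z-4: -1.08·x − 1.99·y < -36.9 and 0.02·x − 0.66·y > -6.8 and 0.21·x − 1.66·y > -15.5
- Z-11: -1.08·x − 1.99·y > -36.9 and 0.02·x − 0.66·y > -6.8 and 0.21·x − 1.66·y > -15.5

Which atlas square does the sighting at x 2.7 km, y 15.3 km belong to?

Z-17

-1.08·2.7 − 1.99·15.3 = -33.363, which is > -36.9
0.02·2.7 − 0.66·15.3 = -10.044, which is < -6.8
0.21·2.7 − 1.66·15.3 = -24.831, which is < -15.5
This sign pattern matches Z-17.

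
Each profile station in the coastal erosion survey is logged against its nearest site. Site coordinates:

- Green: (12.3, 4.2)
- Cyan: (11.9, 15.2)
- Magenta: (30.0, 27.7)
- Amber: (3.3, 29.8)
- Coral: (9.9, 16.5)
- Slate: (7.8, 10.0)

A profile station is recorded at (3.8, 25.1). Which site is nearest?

Squared distances to each site:
Green: 509.060; Cyan: 163.620; Magenta: 693.200; Amber: 22.340; Coral: 111.170; Slate: 244.010.
Minimum at Amber.

Amber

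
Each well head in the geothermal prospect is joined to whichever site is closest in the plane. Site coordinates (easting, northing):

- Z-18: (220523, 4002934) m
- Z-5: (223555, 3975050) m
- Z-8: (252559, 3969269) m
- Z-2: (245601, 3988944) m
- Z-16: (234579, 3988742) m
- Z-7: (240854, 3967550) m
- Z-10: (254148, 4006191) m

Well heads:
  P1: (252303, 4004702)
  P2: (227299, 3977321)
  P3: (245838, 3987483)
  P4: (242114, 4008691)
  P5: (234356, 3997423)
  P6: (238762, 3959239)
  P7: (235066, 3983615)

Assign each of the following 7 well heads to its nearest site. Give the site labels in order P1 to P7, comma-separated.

Z-10, Z-5, Z-2, Z-10, Z-16, Z-7, Z-16

P1 → Z-10 (d²=5621146.00)
P2 → Z-5 (d²=19174977.00)
P3 → Z-2 (d²=2190690.00)
P4 → Z-10 (d²=151067156.00)
P5 → Z-16 (d²=75409490.00)
P6 → Z-7 (d²=73449185.00)
P7 → Z-16 (d²=26523298.00)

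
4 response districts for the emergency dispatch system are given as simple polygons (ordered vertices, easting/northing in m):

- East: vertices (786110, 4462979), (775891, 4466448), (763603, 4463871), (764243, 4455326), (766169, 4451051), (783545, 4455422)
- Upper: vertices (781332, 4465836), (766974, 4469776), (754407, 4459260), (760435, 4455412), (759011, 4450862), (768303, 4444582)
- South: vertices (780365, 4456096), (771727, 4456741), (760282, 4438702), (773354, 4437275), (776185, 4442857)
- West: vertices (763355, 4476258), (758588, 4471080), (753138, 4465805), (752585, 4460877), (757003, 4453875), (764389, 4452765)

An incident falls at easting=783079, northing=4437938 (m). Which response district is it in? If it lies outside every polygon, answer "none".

Cast a ray rightward from (783079, 4437938). For each polygon, the edges (by vertex number in listed order) whose endpoints lie on opposite sides of northing = 4437938, where each meets that height, and whether that is right or left of the point:
East: no edge straddles that height → 0 crossings.
Upper: no edge straddles that height → 0 crossings.
South: 3–4 at easting≈767280.6 (left), 4–5 at easting≈773690.3 (left) → 0 crossings.
West: no edge straddles that height → 0 crossings.
All counts are even, so the point lies outside every listed polygon.

none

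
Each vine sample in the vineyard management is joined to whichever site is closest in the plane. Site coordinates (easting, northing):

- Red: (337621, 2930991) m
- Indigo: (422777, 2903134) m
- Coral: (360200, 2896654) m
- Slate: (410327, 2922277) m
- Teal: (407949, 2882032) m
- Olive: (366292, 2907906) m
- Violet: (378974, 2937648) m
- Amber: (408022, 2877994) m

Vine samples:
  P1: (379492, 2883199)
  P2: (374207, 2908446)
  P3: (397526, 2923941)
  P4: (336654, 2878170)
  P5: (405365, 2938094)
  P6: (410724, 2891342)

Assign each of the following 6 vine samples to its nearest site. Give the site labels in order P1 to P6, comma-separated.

Coral, Olive, Slate, Coral, Slate, Teal

P1 → Coral (d²=553218289.00)
P2 → Olive (d²=62938825.00)
P3 → Slate (d²=166634497.00)
P4 → Coral (d²=896072372.00)
P5 → Slate (d²=274798933.00)
P6 → Teal (d²=94376725.00)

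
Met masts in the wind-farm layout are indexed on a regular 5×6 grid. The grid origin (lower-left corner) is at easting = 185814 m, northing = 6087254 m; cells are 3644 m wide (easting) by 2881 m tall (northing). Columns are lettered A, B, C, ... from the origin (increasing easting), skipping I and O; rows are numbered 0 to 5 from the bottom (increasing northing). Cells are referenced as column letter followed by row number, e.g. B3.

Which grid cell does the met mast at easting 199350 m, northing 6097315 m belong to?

Column index: ⌊(199350 − 185814) / 3644⌋ = ⌊3.715⌋ = 3 → column D
Row offset from origin: ⌊(6097315 − 6087254) / 2881⌋ = ⌊3.492⌋ = 3 → row 3

D3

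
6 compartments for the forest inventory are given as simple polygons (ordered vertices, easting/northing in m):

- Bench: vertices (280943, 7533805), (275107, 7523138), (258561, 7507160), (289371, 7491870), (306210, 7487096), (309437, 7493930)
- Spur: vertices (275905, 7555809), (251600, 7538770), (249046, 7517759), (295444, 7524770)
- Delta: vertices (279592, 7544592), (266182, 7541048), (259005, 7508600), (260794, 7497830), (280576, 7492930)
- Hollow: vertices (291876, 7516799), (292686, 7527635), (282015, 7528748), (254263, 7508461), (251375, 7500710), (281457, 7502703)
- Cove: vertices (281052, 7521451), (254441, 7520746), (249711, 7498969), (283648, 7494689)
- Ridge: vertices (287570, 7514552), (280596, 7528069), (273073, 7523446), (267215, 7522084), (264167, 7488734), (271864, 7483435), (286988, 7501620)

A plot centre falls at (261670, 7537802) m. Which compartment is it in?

Spur

Cast a ray rightward from (261670, 7537802). For each polygon, the edges (by vertex number in listed order) whose endpoints lie on opposite sides of northing = 7537802, where each meets that height, and whether that is right or left of the point:
Bench: no edge straddles that height → 0 crossings.
Spur: 2–3 at easting≈251482.3 (left), 4–1 at easting≈287240.4 (right) → 1 crossing.
Delta: 2–3 at easting≈265464.0 (right), 5–1 at easting≈279721.3 (right) → 2 crossings.
Hollow: no edge straddles that height → 0 crossings.
Cove: no edge straddles that height → 0 crossings.
Ridge: no edge straddles that height → 0 crossings.
Only Spur has an odd count, so the point is inside Spur.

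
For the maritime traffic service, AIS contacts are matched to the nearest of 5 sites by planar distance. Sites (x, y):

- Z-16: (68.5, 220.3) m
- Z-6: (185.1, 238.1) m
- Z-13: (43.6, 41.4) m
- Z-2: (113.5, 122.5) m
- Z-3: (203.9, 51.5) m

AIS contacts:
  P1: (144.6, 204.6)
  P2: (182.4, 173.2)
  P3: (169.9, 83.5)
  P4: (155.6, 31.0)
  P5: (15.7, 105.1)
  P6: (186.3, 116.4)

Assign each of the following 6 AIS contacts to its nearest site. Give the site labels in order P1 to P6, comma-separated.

Z-6, Z-6, Z-3, Z-3, Z-13, Z-3

P1 → Z-6 (d²=2762.50)
P2 → Z-6 (d²=4219.30)
P3 → Z-3 (d²=2180.00)
P4 → Z-3 (d²=2753.14)
P5 → Z-13 (d²=4836.10)
P6 → Z-3 (d²=4521.77)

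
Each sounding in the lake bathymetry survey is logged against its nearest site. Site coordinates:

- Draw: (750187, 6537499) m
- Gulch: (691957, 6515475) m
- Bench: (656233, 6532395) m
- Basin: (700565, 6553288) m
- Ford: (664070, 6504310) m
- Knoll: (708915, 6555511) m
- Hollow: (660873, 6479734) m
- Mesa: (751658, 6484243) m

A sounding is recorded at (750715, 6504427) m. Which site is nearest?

Mesa

Squared distances to each site:
Draw: 1094035968.000; Gulch: 3574560868.000; Bench: 9709057348.000; Basin: 4902419821.000; Ford: 7507369714.000; Knoll: 4356815056.000; Hollow: 8681329213.000; Mesa: 408283105.000.
Minimum at Mesa.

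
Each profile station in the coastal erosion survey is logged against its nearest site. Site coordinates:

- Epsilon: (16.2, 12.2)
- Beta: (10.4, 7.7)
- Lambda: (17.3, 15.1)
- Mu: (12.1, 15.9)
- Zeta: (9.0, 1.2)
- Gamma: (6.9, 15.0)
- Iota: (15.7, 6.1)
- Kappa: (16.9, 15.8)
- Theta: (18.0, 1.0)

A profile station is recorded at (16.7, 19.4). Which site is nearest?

Kappa

Squared distances to each site:
Epsilon: 52.090; Beta: 176.580; Lambda: 18.850; Mu: 33.410; Zeta: 390.530; Gamma: 115.400; Iota: 177.890; Kappa: 13.000; Theta: 340.250.
Minimum at Kappa.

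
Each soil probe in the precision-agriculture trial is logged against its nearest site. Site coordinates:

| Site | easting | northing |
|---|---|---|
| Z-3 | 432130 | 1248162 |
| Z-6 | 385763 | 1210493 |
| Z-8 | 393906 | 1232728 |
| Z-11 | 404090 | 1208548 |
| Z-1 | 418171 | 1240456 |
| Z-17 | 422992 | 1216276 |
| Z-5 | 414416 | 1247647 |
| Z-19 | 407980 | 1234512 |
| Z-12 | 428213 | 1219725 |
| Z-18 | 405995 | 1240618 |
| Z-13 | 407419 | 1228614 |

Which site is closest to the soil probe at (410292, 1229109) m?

Z-13

Squared distances to each site:
Z-3: 839915053.000; Z-6: 948227297.000; Z-8: 281598157.000; Z-11: 461219525.000; Z-1: 190833050.000; Z-17: 325975889.000; Z-5: 360664820.000; Z-19: 34537753.000; Z-12: 409221697.000; Z-18: 150921290.000; Z-13: 8499154.000.
Minimum at Z-13.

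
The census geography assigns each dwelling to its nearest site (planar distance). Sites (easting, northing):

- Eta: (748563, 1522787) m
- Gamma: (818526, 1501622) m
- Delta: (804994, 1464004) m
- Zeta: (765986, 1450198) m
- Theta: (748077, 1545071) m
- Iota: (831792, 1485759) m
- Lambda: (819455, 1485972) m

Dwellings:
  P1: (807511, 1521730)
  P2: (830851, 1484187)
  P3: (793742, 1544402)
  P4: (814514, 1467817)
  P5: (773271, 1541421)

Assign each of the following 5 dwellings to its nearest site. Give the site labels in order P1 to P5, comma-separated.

Gamma, Iota, Theta, Delta, Theta

P1 → Gamma (d²=525661889.00)
P2 → Iota (d²=3356665.00)
P3 → Theta (d²=2085739786.00)
P4 → Delta (d²=105169369.00)
P5 → Theta (d²=648060136.00)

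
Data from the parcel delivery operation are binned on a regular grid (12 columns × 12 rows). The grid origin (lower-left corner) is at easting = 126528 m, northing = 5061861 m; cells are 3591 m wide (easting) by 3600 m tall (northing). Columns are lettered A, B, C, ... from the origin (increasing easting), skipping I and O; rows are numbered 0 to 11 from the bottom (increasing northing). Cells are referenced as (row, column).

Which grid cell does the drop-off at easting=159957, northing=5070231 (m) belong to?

Column index: ⌊(159957 − 126528) / 3591⌋ = ⌊9.309⌋ = 9 → column K
Row offset from origin: ⌊(5070231 − 5061861) / 3600⌋ = ⌊2.325⌋ = 2 → row 2

(2, K)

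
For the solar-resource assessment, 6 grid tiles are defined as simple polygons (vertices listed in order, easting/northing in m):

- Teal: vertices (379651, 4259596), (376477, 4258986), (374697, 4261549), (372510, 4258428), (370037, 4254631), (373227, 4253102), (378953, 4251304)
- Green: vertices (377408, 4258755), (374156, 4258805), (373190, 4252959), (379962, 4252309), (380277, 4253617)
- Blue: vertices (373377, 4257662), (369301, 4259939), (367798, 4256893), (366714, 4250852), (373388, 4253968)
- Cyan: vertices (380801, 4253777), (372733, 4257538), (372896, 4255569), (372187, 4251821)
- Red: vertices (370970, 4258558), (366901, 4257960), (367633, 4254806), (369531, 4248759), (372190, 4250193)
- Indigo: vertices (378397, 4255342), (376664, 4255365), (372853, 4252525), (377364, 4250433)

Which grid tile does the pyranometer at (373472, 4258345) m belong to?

Cast a ray rightward from (373472, 4258345). For each polygon, the edges (by vertex number in listed order) whose endpoints lie on opposite sides of northing = 4258345, where each meets that height, and whether that is right or left of the point:
Teal: 4–5 at easting≈372455.9 (left), 7–1 at easting≈379545.7 (right) → 1 crossing.
Green: 2–3 at easting≈374080.0 (right), 5–1 at easting≈377636.9 (right) → 2 crossings.
Blue: 1–2 at easting≈372154.4 (left), 2–3 at easting≈368514.5 (left) → 0 crossings.
Cyan: no edge straddles that height → 0 crossings.
Red: 1–2 at easting≈369520.7 (left), 5–1 at easting≈371001.1 (left) → 0 crossings.
Indigo: no edge straddles that height → 0 crossings.
Only Teal has an odd count, so the point is inside Teal.

Teal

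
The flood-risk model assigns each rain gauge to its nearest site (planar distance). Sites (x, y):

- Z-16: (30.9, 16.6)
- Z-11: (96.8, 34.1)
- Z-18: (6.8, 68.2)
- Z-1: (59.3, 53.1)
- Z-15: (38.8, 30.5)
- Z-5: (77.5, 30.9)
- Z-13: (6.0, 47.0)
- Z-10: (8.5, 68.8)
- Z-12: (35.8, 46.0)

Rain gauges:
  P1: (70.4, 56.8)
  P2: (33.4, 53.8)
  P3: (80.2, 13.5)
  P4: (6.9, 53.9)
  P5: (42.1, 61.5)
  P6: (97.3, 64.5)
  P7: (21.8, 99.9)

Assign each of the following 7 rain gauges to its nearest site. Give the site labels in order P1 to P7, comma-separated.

Z-1, Z-12, Z-5, Z-13, Z-12, Z-11, Z-10

P1 → Z-1 (d²=136.90)
P2 → Z-12 (d²=66.60)
P3 → Z-5 (d²=310.05)
P4 → Z-13 (d²=48.42)
P5 → Z-12 (d²=279.94)
P6 → Z-11 (d²=924.41)
P7 → Z-10 (d²=1144.10)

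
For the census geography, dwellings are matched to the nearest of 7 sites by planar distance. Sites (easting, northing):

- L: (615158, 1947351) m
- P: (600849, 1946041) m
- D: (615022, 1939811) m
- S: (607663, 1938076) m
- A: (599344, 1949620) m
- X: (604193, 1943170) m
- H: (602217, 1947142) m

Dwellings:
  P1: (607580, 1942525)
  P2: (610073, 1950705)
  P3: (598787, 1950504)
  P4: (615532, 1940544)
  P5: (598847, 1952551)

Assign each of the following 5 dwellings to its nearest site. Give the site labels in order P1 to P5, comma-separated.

P1 → X (d²=11887794.00)
P2 → L (d²=37106541.00)
P3 → A (d²=1091705.00)
P4 → D (d²=797389.00)
P5 → A (d²=8837770.00)

X, L, A, D, A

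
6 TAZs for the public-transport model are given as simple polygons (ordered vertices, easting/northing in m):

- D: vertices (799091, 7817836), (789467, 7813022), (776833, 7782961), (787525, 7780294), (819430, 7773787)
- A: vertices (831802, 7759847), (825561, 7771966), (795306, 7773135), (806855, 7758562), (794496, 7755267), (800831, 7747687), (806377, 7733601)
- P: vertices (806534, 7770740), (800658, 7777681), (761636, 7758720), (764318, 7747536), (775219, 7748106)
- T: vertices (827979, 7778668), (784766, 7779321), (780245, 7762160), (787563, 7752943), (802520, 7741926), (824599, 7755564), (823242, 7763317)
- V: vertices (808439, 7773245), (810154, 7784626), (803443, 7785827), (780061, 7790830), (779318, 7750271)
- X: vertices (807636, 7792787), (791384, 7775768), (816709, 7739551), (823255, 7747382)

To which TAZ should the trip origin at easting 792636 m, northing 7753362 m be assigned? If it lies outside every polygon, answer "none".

T

Cast a ray rightward from (792636, 7753362). For each polygon, the edges (by vertex number in listed order) whose endpoints lie on opposite sides of northing = 7753362, where each meets that height, and whether that is right or left of the point:
D: no edge straddles that height → 0 crossings.
A: 5–6 at easting≈796088.1 (right), 7–1 at easting≈825519.9 (right) → 2 crossings.
P: 3–4 at easting≈762920.9 (left), 5–1 at easting≈782490.9 (left) → 0 crossings.
T: 3–4 at easting≈787230.3 (left), 5–6 at easting≈821034.1 (right) → 1 crossing.
V: 4–5 at easting≈779374.6 (left), 5–1 at easting≈783236.0 (left) → 0 crossings.
X: 2–3 at easting≈807051.6 (right), 4–1 at easting≈821197.9 (right) → 2 crossings.
Only T has an odd count, so the point is inside T.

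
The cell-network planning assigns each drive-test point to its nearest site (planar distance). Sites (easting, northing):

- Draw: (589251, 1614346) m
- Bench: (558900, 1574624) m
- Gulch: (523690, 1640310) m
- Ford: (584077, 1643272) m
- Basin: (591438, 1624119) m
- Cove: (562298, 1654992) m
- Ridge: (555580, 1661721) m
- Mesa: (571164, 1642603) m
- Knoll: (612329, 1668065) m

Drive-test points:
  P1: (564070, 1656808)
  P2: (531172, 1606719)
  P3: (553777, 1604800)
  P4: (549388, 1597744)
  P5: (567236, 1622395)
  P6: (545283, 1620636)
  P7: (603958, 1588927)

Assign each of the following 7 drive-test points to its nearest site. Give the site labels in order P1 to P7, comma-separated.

P1 → Cove (d²=6437840.00)
P2 → Gulch (d²=1184335605.00)
P3 → Bench (d²=936836105.00)
P4 → Bench (d²=625012544.00)
P5 → Mesa (d²=423792448.00)
P6 → Gulch (d²=853323925.00)
P7 → Draw (d²=862421410.00)

Cove, Gulch, Bench, Bench, Mesa, Gulch, Draw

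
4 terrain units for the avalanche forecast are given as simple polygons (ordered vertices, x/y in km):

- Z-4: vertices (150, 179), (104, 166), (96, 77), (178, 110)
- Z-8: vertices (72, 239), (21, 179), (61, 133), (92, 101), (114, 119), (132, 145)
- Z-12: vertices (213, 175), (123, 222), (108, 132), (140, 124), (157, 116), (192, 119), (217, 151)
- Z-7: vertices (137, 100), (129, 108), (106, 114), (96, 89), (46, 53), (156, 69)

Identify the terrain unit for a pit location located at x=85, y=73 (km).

Cast a ray rightward from (85, 73). For each polygon, the edges (by vertex number in listed order) whose endpoints lie on opposite sides of y = 73, where each meets that height, and whether that is right or left of the point:
Z-4: no edge straddles that height → 0 crossings.
Z-8: no edge straddles that height → 0 crossings.
Z-12: no edge straddles that height → 0 crossings.
Z-7: 4–5 at x≈73.8 (left), 6–1 at x≈153.5 (right) → 1 crossing.
Only Z-7 has an odd count, so the point is inside Z-7.

Z-7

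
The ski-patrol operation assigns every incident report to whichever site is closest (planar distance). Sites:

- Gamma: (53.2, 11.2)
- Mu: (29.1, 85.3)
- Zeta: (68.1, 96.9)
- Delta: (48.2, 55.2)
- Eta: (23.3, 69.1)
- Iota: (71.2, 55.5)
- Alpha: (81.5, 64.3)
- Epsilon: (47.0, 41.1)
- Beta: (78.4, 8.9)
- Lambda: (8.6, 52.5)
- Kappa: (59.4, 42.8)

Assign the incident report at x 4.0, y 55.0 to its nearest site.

Lambda

Squared distances to each site:
Gamma: 4339.080; Mu: 1548.100; Zeta: 5864.420; Delta: 1953.680; Eta: 571.300; Iota: 4516.090; Alpha: 6092.740; Epsilon: 2042.210; Beta: 7660.570; Lambda: 27.410; Kappa: 3218.000.
Minimum at Lambda.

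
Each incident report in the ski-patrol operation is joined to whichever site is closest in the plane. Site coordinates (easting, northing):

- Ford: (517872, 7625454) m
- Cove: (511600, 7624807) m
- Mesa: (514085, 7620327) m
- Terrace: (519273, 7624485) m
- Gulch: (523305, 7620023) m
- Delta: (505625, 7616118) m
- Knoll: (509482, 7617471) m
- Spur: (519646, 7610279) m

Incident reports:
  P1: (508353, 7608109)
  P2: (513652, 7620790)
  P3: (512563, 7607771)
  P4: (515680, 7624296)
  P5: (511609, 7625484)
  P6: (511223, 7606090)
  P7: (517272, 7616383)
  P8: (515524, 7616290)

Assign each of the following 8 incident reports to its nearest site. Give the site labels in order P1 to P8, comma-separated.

Delta, Mesa, Spur, Ford, Cove, Spur, Mesa, Mesa

P1 → Delta (d²=71586065.00)
P2 → Mesa (d²=401858.00)
P3 → Spur (d²=56458953.00)
P4 → Ford (d²=6145828.00)
P5 → Cove (d²=458410.00)
P6 → Spur (d²=88494650.00)
P7 → Mesa (d²=25712105.00)
P8 → Mesa (d²=18368090.00)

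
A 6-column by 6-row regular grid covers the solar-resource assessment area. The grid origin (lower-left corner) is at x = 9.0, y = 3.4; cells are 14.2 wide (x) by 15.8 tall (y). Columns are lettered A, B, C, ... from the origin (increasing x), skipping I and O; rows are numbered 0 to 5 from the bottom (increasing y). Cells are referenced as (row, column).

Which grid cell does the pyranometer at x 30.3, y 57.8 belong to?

(3, B)

Column index: ⌊(30.3 − 9.0) / 14.2⌋ = ⌊1.500⌋ = 1 → column B
Row offset from origin: ⌊(57.8 − 3.4) / 15.8⌋ = ⌊3.443⌋ = 3 → row 3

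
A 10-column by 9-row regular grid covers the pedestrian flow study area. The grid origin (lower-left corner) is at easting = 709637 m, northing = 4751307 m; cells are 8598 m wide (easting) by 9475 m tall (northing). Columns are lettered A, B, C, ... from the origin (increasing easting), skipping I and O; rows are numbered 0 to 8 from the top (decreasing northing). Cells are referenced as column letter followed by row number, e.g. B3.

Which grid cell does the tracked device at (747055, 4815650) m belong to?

Column index: ⌊(747055 − 709637) / 8598⌋ = ⌊4.352⌋ = 4 → column E
Row offset from origin: ⌊(4815650 − 4751307) / 9475⌋ = ⌊6.791⌋ = 6 → row 2 (counted from top)

E2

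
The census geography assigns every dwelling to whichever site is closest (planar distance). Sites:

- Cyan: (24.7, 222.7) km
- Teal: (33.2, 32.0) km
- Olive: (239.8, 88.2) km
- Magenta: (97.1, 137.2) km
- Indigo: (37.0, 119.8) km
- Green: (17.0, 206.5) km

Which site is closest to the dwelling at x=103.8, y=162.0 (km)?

Squared distances to each site:
Cyan: 9941.300; Teal: 21884.360; Olive: 23942.440; Magenta: 659.930; Indigo: 6243.080; Green: 9514.490.
Minimum at Magenta.

Magenta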